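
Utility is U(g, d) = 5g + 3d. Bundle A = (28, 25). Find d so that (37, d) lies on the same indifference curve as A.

d = 10

U(28, 25) = 215.
Set U(37, d) = 215 and solve.
5·37 + 3d = 215 ⇒ 3d = 30 ⇒ d = 10.
Check: U(37, 10) = 215.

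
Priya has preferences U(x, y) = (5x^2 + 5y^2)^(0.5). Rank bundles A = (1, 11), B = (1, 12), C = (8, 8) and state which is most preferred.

Evaluate utility at each bundle:
U(A) = 24.698.
U(B) = 26.926.
U(C) = 25.298.
Highest utility is B, so B ≻ C ≻ A.

Bundle B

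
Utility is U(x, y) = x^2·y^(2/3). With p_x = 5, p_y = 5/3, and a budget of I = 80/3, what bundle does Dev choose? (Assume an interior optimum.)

MU_x = 2·x·y^(2/3) and MU_y = 2/3·x^2·y^(-1/3).
MRS = MU_x/MU_y = (3)·y/x.
Tangency: set MRS = p_x/p_y = 5/(5/3) = 3.
So (3)·y/x = 3, i.e. y = x.
Substitute into the budget 5·x + (5/3)·y = 80/3: (20/3)·x = 80/3, so x* = 4.
Then y* = 4.

x* = 4, y* = 4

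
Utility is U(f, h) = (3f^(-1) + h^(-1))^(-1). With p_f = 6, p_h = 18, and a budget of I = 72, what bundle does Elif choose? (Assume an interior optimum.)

For CES with ρ = -1, MRS = (3/1)·(h/f)^2.
Tangency: set MRS = p_f/p_h = 6/18 = 1/3.
So (h/f)^2 = 1/9; taking the square root, h/f = 1/3, i.e. h = (1/3)·f.
Substitute into the budget 6·f + 18·h = 72: 12·f = 72, so f* = 6 and h* = (1/3)·6 = 2.

f* = 6, h* = 2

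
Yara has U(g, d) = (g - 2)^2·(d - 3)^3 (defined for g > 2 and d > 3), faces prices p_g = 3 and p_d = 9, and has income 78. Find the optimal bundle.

g* = 8, d* = 6

MU_g = 2·(g−2)·(d−3)^3, MU_d = 3·(g−2)^2·(d−3)^2.
MRS = (2/3)·(d−3)/(g−2).
Tangency: set MRS = p_g/p_d = 3/9 = 1/3.
So (2/3)·(d − 3)/(g − 2) = 1/3, i.e. (d − 3) = 0.5·(g − 2).
Rewrite the budget in excess-of-subsistence terms: 3·(g − 2) + 9·(d − 3) = 78 − 3·2 − 9·3 = 45.
Substituting, 7.5·(g − 2) = 45, so g − 2 = 6 and g* = 8.
Then d − 3 = 0.5·6 = 3, so d* = 6.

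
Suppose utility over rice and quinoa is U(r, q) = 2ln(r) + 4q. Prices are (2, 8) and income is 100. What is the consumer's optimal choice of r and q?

MU_r = 2/r, MU_q = 4.
MRS = 2/r ÷ 4.
Tangency: set MRS = p_r/p_q = 2/8 = 0.25.
MRS depends only on r: 0.5/r = 0.25 ⇒ r* = 0.5/0.25 = 2.
From the budget, 8·q = 100 − 2·2 = 96, so q* = 12.

r* = 2, q* = 12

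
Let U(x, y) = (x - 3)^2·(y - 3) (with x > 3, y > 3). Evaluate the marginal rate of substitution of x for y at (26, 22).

MRS = 38/23

MU_x = 2·(x−3)·(y−3), MU_y = (x−3)^2.
MRS = (2/1)·(y−3)/(x−3).
At (26, 22): MRS = 38/23.
So at (26, 22) the consumer would give up 38/23 units of y for one more unit of x.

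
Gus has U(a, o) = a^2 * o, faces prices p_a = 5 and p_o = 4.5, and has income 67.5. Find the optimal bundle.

MU_a = 2·a·o and MU_o = a^2.
MRS = MU_a/MU_o = (2/1)·o/a.
Tangency: set MRS = p_a/p_o = 5/4.5 = 10/9.
So (2/1)·o/a = 10/9, i.e. o = (5/9)·a.
Substitute into the budget 5·a + 4.5·o = 67.5: 7.5·a = 67.5, so a* = 9.
Then o* = (5/9)·9 = 5.

a* = 9, o* = 5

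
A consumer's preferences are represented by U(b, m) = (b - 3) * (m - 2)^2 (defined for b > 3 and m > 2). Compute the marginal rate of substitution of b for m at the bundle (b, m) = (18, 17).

MU_b = (m−2)^2, MU_m = 2·(b−3)·(m−2).
MRS = (1/2)·(m−2)/(b−3).
At (18, 17): MRS = 0.5.
So at (18, 17) the consumer would give up 0.5 units of m for one more unit of b.

MRS = 0.5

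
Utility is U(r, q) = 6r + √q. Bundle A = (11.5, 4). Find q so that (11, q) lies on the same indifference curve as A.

q = 25

U(11.5, 4) = 71.
Set U(11, q) = 71 and solve.
With r = 11: √q = 71 − 6·11 = 5, so √q = 5 and q = 25.
Check: U(11, 25) = 71.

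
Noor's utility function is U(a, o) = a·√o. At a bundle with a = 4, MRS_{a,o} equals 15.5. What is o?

MU_a = √o and MU_o = 0.5·a·o^(-0.5).
MRS = MU_a/MU_o = (2)·o/a.
Substitute a = 4: MRS = o/2. Setting o/2 = 15.5 gives o = 15.5·2 = 31.

o = 31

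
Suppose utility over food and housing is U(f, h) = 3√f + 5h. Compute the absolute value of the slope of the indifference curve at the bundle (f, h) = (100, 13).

MU_f = 3/(2√f), MU_h = 5.
MRS = 3/(2√f) ÷ 5.
At (100, 13): MRS = 3/100.
So at (100, 13) the consumer would give up 3/100 units of h for one more unit of f.

MRS = 3/100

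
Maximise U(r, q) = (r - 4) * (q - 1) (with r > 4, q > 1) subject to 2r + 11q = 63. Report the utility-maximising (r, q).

MU_r = (q−1), MU_q = (r−4).
MRS = (q−1)/(r−4).
Tangency: set MRS = p_r/p_q = 2/11.
So (q − 1)/(r − 4) = 2/11, i.e. (q − 1) = (2/11)·(r − 4).
Rewrite the budget in excess-of-subsistence terms: 2·(r − 4) + 11·(q − 1) = 63 − 2·4 − 11·1 = 44.
Substituting, 4·(r − 4) = 44, so r − 4 = 11 and r* = 15.
Then q − 1 = (2/11)·11 = 2, so q* = 3.

r* = 15, q* = 3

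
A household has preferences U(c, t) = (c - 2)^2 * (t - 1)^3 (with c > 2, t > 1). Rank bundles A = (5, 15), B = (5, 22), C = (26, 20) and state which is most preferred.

Bundle C

Evaluate utility at each bundle:
U(A) = 24696.
U(B) = 83349.
U(C) = 3950784.
Highest utility is C, so C ≻ B ≻ A.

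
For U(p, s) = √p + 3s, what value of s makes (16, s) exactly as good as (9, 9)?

U(9, 9) = 30.
Set U(16, s) = 30 and solve.
With p = 16: √16 = 4, so 3s = 30 − 4 = 26 and s = 26/3.
Check: U(16, 26/3) = 30.

s = 26/3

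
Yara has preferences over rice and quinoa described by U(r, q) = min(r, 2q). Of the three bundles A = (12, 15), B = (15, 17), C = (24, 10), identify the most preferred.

Evaluate utility at each bundle:
U(A) = 12.
U(B) = 15.
U(C) = 20.
Highest utility is C, so C ≻ B ≻ A.

Bundle C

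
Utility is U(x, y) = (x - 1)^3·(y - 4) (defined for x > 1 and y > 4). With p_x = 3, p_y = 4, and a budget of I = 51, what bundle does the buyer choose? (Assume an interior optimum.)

MU_x = 3·(x−1)^2·(y−4), MU_y = (x−1)^3.
MRS = (3/1)·(y−4)/(x−1).
Tangency: set MRS = p_x/p_y = 3/4 = 0.75.
So (3/1)·(y − 4)/(x − 1) = 0.75, i.e. (y − 4) = 0.25·(x − 1).
Rewrite the budget in excess-of-subsistence terms: 3·(x − 1) + 4·(y − 4) = 51 − 3·1 − 4·4 = 32.
Substituting, 4·(x − 1) = 32, so x − 1 = 8 and x* = 9.
Then y − 4 = 0.25·8 = 2, so y* = 6.

x* = 9, y* = 6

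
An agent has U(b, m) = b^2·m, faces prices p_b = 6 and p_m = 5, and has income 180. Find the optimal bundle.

b* = 20, m* = 12

MU_b = 2·b·m and MU_m = b^2.
MRS = MU_b/MU_m = (2/1)·m/b.
Tangency: set MRS = p_b/p_m = 6/5 = 1.2.
So (2/1)·m/b = 1.2, i.e. m = 0.6·b.
Substitute into the budget 6·b + 5·m = 180: 9·b = 180, so b* = 20.
Then m* = 0.6·20 = 12.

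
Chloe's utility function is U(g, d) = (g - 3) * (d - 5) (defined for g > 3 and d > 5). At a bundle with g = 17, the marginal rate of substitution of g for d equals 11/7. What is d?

MU_g = (d−5), MU_d = (g−3).
MRS = (d−5)/(g−3).
Substitute g = 17: MRS = (d − 5)/14. Setting this equal to 11/7 gives d − 5 = (11/7)·14 = 22, so d = 27.

d = 27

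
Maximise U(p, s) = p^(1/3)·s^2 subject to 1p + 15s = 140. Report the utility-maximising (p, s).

p* = 20, s* = 8

MU_p = 1/3·p^(-2/3)·s^2 and MU_s = 2·p^(1/3)·s.
MRS = MU_p/MU_s = (1/6)·s/p.
Tangency: set MRS = p_p/p_s = 1/15.
So (1/6)·s/p = 1/15, i.e. s = 0.4·p.
Substitute into the budget 1·p + 15·s = 140: 7·p = 140, so p* = 20.
Then s* = 0.4·20 = 8.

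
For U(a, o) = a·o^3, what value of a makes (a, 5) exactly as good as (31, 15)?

a = 837

U(31, 15) = 104625.
Set U(a, 5) = 104625 and solve.
With o = 5: 5^3 = 125, so a = 104625/125 = 837.
Check: U(837, 5) = 104625.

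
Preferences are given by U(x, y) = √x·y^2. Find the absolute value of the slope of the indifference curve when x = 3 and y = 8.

MRS = 2/3

MU_x = 0.5·x^(-0.5)·y^2 and MU_y = 2·√x·y.
MRS = MU_x/MU_y = (0.25)·y/x.
At (3, 8): MRS = 2/3.
That is, one extra unit of x is worth 2/3 units of y at the margin.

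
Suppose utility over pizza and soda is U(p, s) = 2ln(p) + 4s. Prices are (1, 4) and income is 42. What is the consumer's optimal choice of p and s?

p* = 2, s* = 10

MU_p = 2/p, MU_s = 4.
MRS = 2/p ÷ 4.
Tangency: set MRS = p_p/p_s = 1/4 = 0.25.
MRS depends only on p: 0.5/p = 0.25 ⇒ p* = 0.5/0.25 = 2.
From the budget, 4·s = 42 − 1·2 = 40, so s* = 10.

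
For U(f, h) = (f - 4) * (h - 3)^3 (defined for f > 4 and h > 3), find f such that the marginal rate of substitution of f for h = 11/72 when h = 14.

f = 28

MU_f = (h−3)^3, MU_h = 3·(f−4)·(h−3)^2.
MRS = (1/3)·(h−3)/(f−4).
Substitute h = 14: MRS = (11/3)/(f − 4). Setting this equal to 11/72 gives f − 4 = (11/3)/(11/72) = 24, so f = 28.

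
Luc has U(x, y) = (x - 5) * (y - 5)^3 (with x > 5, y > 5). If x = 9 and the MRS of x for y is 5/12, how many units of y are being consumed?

MU_x = (y−5)^3, MU_y = 3·(x−5)·(y−5)^2.
MRS = (1/3)·(y−5)/(x−5).
Substitute x = 9: MRS = (y − 5)/12. Setting this equal to 5/12 gives y − 5 = (5/12)·12 = 5, so y = 10.

y = 10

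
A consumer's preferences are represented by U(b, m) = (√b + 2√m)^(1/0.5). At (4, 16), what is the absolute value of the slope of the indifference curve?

MRS = 1

For CES with ρ = 0.5, MRS = (1/2)·√(m/b).
At (4, 16): MRS = 1.
That is, one extra unit of b is worth 1 units of m at the margin.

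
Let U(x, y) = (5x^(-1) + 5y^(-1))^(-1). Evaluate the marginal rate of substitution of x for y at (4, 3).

MRS = 9/16

For CES with ρ = -1, MRS = (y/x)^2.
At (4, 3): MRS = 9/16.
The indifference curve has slope −9/16 at this bundle.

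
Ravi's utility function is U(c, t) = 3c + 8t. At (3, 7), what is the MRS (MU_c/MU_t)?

MU_c = 3, MU_t = 8, so MRS = 3/8 = 0.375 at every bundle.
At (3, 7): MRS = 0.375.
So at (3, 7) the consumer would give up 0.375 units of t for one more unit of c.

MRS = 0.375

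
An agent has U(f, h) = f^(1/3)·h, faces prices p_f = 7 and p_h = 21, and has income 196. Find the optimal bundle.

MU_f = 1/3·f^(-2/3)·h and MU_h = f^(1/3).
MRS = MU_f/MU_h = (1/3)·h/f.
Tangency: set MRS = p_f/p_h = 7/21 = 1/3.
So (1/3)·h/f = 1/3, i.e. h = f.
Substitute into the budget 7·f + 21·h = 196: 28·f = 196, so f* = 7.
Then h* = 7.

f* = 7, h* = 7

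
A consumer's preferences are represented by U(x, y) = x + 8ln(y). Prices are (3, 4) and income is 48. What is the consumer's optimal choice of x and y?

MU_x = 1, MU_y = 8/y.
MRS = 1 ÷ (8/y).
Tangency: set MRS = p_x/p_y = 3/4 = 0.75.
MRS depends only on y: 0.125·y = 0.75 ⇒ y* = 0.75/0.125 = 6.
From the budget, 3·x = 48 − 4·6 = 24, so x* = 8.

x* = 8, y* = 6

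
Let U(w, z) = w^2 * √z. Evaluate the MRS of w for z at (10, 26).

MRS = 10.4

MU_w = 2·w·√z and MU_z = 0.5·w^2·z^(-0.5).
MRS = MU_w/MU_z = (4)·z/w.
At (10, 26): MRS = 10.4.
So at (10, 26) the consumer would give up 10.4 units of z for one more unit of w.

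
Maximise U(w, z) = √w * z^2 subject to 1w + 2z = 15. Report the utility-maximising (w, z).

MU_w = 0.5·w^(-0.5)·z^2 and MU_z = 2·√w·z.
MRS = MU_w/MU_z = (0.25)·z/w.
Tangency: set MRS = p_w/p_z = 1/2 = 0.5.
So (0.25)·z/w = 0.5, i.e. z = 2·w.
Substitute into the budget 1·w + 2·z = 15: 5·w = 15, so w* = 3.
Then z* = 2·3 = 6.

w* = 3, z* = 6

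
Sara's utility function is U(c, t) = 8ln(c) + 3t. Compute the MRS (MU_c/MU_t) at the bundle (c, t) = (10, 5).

MRS = 4/15

MU_c = 8/c, MU_t = 3.
MRS = 8/c ÷ 3.
At (10, 5): MRS = 4/15.
The indifference curve has slope −4/15 at this bundle.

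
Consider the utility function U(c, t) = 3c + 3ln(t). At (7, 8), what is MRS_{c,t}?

MRS = 8

MU_c = 3, MU_t = 3/t.
MRS = 3 ÷ (3/t).
At (7, 8): MRS = 8.
So at (7, 8) the consumer would give up 8 units of t for one more unit of c.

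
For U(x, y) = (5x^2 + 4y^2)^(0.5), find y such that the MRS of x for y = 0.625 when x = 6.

y = 12

For CES with ρ = 2, MRS = (5/4)·(y/x)^(-1).
Setting (5/4)·(y/6)^(-1) = 0.625 gives (y/6)^(-1) = 0.5, so y/6 = 2 and y = 12.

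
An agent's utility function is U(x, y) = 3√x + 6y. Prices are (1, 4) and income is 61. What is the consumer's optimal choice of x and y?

x* = 1, y* = 15

MU_x = 3/(2√x), MU_y = 6.
MRS = 3/(2√x) ÷ 6.
Tangency: set MRS = p_x/p_y = 1/4 = 0.25.
MRS depends only on x: 0.25/√x = 0.25 ⇒ √x = 0.25/0.25 = 1 ⇒ x* = 1.
From the budget, 4·y = 61 − 1·1 = 60, so y* = 15.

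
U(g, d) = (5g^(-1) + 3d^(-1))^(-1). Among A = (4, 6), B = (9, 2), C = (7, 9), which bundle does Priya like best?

Evaluate utility at each bundle:
U(A) = 0.571.
U(B) = 0.486.
U(C) = 0.955.
Highest utility is C, so C ≻ A ≻ B.

Bundle C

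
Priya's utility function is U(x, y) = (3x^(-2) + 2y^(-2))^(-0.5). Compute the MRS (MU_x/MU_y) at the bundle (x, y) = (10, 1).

For CES with ρ = -2, MRS = (3/2)·(y/x)^3.
At (10, 1): MRS = 3/2000.
So at (10, 1) the consumer would give up 3/2000 units of y for one more unit of x.

MRS = 3/2000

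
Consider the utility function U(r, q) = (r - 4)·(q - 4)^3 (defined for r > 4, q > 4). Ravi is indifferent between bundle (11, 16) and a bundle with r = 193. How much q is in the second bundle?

U(11, 16) = 12096.
Set U(193, q) = 12096 and solve.
With r = 193: (193 − 4) = 189, so (q − 4)^3 = 12096/189 = 64.
Taking the cube root (with q > 4): q − 4 = 4, so q = 8.
Check: U(193, 8) = 12096.

q = 8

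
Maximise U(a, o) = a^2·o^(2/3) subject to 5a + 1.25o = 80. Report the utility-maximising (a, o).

MU_a = 2·a·o^(2/3) and MU_o = 2/3·a^2·o^(-1/3).
MRS = MU_a/MU_o = (3)·o/a.
Tangency: set MRS = p_a/p_o = 5/1.25 = 4.
So (3)·o/a = 4, i.e. o = (4/3)·a.
Substitute into the budget 5·a + 1.25·o = 80: (20/3)·a = 80, so a* = 12.
Then o* = (4/3)·12 = 16.

a* = 12, o* = 16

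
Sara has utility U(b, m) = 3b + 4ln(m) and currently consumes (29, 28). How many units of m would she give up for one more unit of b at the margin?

MRS = 21

MU_b = 3, MU_m = 4/m.
MRS = 3 ÷ (4/m).
At (29, 28): MRS = 21.
The indifference curve has slope −21 at this bundle.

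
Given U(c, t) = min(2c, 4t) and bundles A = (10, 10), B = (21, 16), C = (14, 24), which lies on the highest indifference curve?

Bundle B

Evaluate utility at each bundle:
U(A) = 20.
U(B) = 42.
U(C) = 28.
Highest utility is B, so B ≻ C ≻ A.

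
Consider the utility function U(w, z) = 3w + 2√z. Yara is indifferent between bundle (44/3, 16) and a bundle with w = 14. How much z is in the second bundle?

U(44/3, 16) = 52.
Set U(14, z) = 52 and solve.
With w = 14: 2√z = 52 − 3·14 = 10, so √z = 5 and z = 25.
Check: U(14, 25) = 52.

z = 25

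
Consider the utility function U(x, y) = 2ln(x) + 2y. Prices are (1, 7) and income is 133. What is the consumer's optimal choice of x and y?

MU_x = 2/x, MU_y = 2.
MRS = 2/x ÷ 2.
Tangency: set MRS = p_x/p_y = 1/7.
MRS depends only on x: 1/x = 1/7 ⇒ x* = 1/(1/7) = 7.
From the budget, 7·y = 133 − 1·7 = 126, so y* = 18.

x* = 7, y* = 18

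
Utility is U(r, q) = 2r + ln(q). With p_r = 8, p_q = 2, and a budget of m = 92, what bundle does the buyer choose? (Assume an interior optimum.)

MU_r = 2, MU_q = 1/q.
MRS = 2 ÷ (1/q).
Tangency: set MRS = p_r/p_q = 8/2 = 4.
MRS depends only on q: 2·q = 4 ⇒ q* = 4/2 = 2.
From the budget, 8·r = 92 − 2·2 = 88, so r* = 11.

r* = 11, q* = 2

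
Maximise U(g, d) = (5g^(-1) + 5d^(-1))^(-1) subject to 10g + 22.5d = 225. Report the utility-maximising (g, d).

For CES with ρ = -1, MRS = (d/g)^2.
Tangency: set MRS = p_g/p_d = 10/22.5 = 4/9.
So (d/g)^2 = 4/9; taking the square root, d/g = 2/3, i.e. d = (2/3)·g.
Substitute into the budget 10·g + 22.5·d = 225: 25·g = 225, so g* = 9 and d* = (2/3)·9 = 6.

g* = 9, d* = 6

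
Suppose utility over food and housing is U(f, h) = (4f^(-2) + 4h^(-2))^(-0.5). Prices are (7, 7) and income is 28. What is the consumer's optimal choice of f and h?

f* = 2, h* = 2

For CES with ρ = -2, MRS = (h/f)^3.
Tangency: set MRS = p_f/p_h = 7/7 = 1.
So (h/f)^3 = 1; taking the cube root, h/f = 1, i.e. h = f.
Substitute into the budget 7·f + 7·h = 28: 14·f = 28, so f* = 2 and h* = 2.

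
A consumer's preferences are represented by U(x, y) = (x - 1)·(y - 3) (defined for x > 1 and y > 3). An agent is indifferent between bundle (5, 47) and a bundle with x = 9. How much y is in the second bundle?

U(5, 47) = 176.
Set U(9, y) = 176 and solve.
With x = 9: (9 − 1) = 8, so (y − 3) = 176/8 = 22.
So y = 3 + 22 = 25.
Check: U(9, 25) = 176.

y = 25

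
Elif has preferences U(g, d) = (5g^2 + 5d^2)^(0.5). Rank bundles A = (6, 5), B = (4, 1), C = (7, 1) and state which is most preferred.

Bundle A

Evaluate utility at each bundle:
U(A) = 17.464.
U(B) = 9.220.
U(C) = 15.811.
Highest utility is A, so A ≻ C ≻ B.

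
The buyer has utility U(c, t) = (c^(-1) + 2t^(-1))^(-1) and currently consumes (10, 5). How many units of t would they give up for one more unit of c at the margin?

For CES with ρ = -1, MRS = (1/2)·(t/c)^2.
At (10, 5): MRS = 0.125.
That is, one extra unit of c is worth 0.125 units of t at the margin.

MRS = 0.125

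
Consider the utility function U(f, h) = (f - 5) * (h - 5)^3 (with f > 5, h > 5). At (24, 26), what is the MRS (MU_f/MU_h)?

MU_f = (h−5)^3, MU_h = 3·(f−5)·(h−5)^2.
MRS = (1/3)·(h−5)/(f−5).
At (24, 26): MRS = 7/19.
The indifference curve has slope −7/19 at this bundle.

MRS = 7/19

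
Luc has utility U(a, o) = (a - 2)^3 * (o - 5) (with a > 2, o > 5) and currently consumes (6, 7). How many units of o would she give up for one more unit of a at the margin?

MRS = 1.5

MU_a = 3·(a−2)^2·(o−5), MU_o = (a−2)^3.
MRS = (3/1)·(o−5)/(a−2).
At (6, 7): MRS = 1.5.
So at (6, 7) the consumer would give up 1.5 units of o for one more unit of a.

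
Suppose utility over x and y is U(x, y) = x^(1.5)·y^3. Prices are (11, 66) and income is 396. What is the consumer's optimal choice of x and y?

MU_x = 1.5·√x·y^3 and MU_y = 3·x^(1.5)·y^2.
MRS = MU_x/MU_y = (0.5)·y/x.
Tangency: set MRS = p_x/p_y = 11/66 = 1/6.
So (0.5)·y/x = 1/6, i.e. y = (1/3)·x.
Substitute into the budget 11·x + 66·y = 396: 33·x = 396, so x* = 12.
Then y* = (1/3)·12 = 4.

x* = 12, y* = 4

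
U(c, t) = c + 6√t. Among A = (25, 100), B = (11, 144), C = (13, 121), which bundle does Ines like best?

Evaluate utility at each bundle:
U(A) = 85.000.
U(B) = 83.000.
U(C) = 79.000.
Highest utility is A, so A ≻ B ≻ C.

Bundle A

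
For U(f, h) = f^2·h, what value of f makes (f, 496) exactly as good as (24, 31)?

U(24, 31) = 17856.
Set U(f, 496) = 17856 and solve.
With h = 496: f^2 = 17856/496 = 36; taking the square root, f = 6.
Check: U(6, 496) = 17856.

f = 6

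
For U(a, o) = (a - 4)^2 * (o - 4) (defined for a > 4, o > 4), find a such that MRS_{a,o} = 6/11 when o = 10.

a = 26

MU_a = 2·(a−4)·(o−4), MU_o = (a−4)^2.
MRS = (2/1)·(o−4)/(a−4).
Substitute o = 10: MRS = 12/(a − 4). Setting this equal to 6/11 gives a − 4 = 12/(6/11) = 22, so a = 26.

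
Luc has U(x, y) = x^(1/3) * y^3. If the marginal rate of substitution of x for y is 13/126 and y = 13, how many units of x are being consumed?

x = 14

MU_x = 1/3·x^(-2/3)·y^3 and MU_y = 3·x^(1/3)·y^2.
MRS = MU_x/MU_y = (1/9)·y/x.
Substitute y = 13: MRS = (13/9)/x. Setting (13/9)/x = 13/126 gives x = (13/9)/(13/126) = 14.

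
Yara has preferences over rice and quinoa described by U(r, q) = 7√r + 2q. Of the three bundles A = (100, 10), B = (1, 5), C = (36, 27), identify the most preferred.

Bundle C

Evaluate utility at each bundle:
U(A) = 90.000.
U(B) = 17.000.
U(C) = 96.000.
Highest utility is C, so C ≻ A ≻ B.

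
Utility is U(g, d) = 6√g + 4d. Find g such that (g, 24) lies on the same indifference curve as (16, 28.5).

U(16, 28.5) = 138.
Set U(g, 24) = 138 and solve.
With d = 24: 6√g = 138 − 4·24 = 42, so √g = 7 and g = 49.
Check: U(49, 24) = 138.

g = 49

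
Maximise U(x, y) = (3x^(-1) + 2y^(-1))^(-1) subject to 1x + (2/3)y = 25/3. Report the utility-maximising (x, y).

x* = 5, y* = 5

For CES with ρ = -1, MRS = (3/2)·(y/x)^2.
Tangency: set MRS = p_x/p_y = 1/(2/3) = 1.5.
So (y/x)^2 = 1; taking the square root, y/x = 1, i.e. y = x.
Substitute into the budget 1·x + (2/3)·y = 25/3: (5/3)·x = 25/3, so x* = 5 and y* = 5.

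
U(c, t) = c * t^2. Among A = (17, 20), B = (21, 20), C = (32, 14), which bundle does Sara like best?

Evaluate utility at each bundle:
U(A) = 6800.
U(B) = 8400.
U(C) = 6272.
Highest utility is B, so B ≻ A ≻ C.

Bundle B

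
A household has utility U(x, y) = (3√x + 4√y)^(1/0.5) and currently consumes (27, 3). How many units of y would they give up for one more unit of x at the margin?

For CES with ρ = 0.5, MRS = (3/4)·√(y/x).
At (27, 3): MRS = 0.25.
So at (27, 3) the consumer would give up 0.25 units of y for one more unit of x.

MRS = 0.25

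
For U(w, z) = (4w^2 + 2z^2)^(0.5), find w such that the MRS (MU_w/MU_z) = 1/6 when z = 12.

w = 1

For CES with ρ = 2, MRS = (4/2)·(z/w)^(-1).
Setting (4/2)·(12/w)^(-1) = 1/6 gives (12/w)^(-1) = 1/12, so 12/w = 12 and w = 1.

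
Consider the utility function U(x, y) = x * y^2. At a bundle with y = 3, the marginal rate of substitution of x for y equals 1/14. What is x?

MU_x = y^2 and MU_y = 2·x·y.
MRS = MU_x/MU_y = (1/2)·y/x.
Substitute y = 3: MRS = 1.5/x. Setting 1.5/x = 1/14 gives x = 1.5/(1/14) = 21.

x = 21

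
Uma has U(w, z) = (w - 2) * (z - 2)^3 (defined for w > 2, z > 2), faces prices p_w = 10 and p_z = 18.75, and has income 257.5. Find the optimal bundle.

MU_w = (z−2)^3, MU_z = 3·(w−2)·(z−2)^2.
MRS = (1/3)·(z−2)/(w−2).
Tangency: set MRS = p_w/p_z = 10/18.75 = 8/15.
So (1/3)·(z − 2)/(w − 2) = 8/15, i.e. (z − 2) = 1.6·(w − 2).
Rewrite the budget in excess-of-subsistence terms: 10·(w − 2) + 18.75·(z − 2) = 257.5 − 10·2 − 18.75·2 = 200.
Substituting, 40·(w − 2) = 200, so w − 2 = 5 and w* = 7.
Then z − 2 = 1.6·5 = 8, so z* = 10.

w* = 7, z* = 10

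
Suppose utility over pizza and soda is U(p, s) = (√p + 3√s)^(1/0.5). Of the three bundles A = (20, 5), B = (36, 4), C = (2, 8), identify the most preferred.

Evaluate utility at each bundle:
U(A) = 125.000.
U(B) = 144.000.
U(C) = 98.000.
Highest utility is B, so B ≻ A ≻ C.

Bundle B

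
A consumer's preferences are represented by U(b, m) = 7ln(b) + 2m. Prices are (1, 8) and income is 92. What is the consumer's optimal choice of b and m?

MU_b = 7/b, MU_m = 2.
MRS = 7/b ÷ 2.
Tangency: set MRS = p_b/p_m = 1/8 = 0.125.
MRS depends only on b: 3.5/b = 0.125 ⇒ b* = 3.5/0.125 = 28.
From the budget, 8·m = 92 − 1·28 = 64, so m* = 8.

b* = 28, m* = 8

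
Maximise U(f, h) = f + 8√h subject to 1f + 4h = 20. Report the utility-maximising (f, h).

MU_f = 1, MU_h = 8/(2√h).
MRS = 1 ÷ (8/(2√h)).
Tangency: set MRS = p_f/p_h = 1/4 = 0.25.
MRS depends only on h: 0.25·√h = 0.25 ⇒ √h = 0.25/0.25 = 1 ⇒ h* = 1.
From the budget, 1·f = 20 − 4·1 = 16, so f* = 16.

f* = 16, h* = 1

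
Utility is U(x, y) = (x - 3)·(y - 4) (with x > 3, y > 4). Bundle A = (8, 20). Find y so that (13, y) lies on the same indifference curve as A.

U(8, 20) = 80.
Set U(13, y) = 80 and solve.
With x = 13: (13 − 3) = 10, so (y − 4) = 80/10 = 8.
So y = 4 + 8 = 12.
Check: U(13, 12) = 80.

y = 12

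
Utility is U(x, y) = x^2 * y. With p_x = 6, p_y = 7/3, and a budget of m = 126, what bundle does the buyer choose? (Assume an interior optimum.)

x* = 14, y* = 18

MU_x = 2·x·y and MU_y = x^2.
MRS = MU_x/MU_y = (2/1)·y/x.
Tangency: set MRS = p_x/p_y = 6/(7/3) = 18/7.
So (2/1)·y/x = 18/7, i.e. y = (9/7)·x.
Substitute into the budget 6·x + (7/3)·y = 126: 9·x = 126, so x* = 14.
Then y* = (9/7)·14 = 18.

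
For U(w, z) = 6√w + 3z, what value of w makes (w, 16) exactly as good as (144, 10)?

U(144, 10) = 102.
Set U(w, 16) = 102 and solve.
With z = 16: 6√w = 102 − 3·16 = 54, so √w = 9 and w = 81.
Check: U(81, 16) = 102.

w = 81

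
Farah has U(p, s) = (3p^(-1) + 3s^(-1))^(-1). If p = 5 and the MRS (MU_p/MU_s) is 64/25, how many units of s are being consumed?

For CES with ρ = -1, MRS = (s/p)^2.
Setting (s/5)^2 = 64/25 gives s/5 = 1.6 and s = 8.

s = 8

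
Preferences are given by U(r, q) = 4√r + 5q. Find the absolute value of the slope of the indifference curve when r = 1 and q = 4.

MRS = 0.4

MU_r = 4/(2√r), MU_q = 5.
MRS = 4/(2√r) ÷ 5.
At (1, 4): MRS = 0.4.
So at (1, 4) the consumer would give up 0.4 units of q for one more unit of r.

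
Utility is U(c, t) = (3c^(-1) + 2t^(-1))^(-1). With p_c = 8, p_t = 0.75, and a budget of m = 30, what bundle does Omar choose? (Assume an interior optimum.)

c* = 3, t* = 8

For CES with ρ = -1, MRS = (3/2)·(t/c)^2.
Tangency: set MRS = p_c/p_t = 8/0.75 = 32/3.
So (t/c)^2 = 64/9; taking the square root, t/c = 8/3, i.e. t = (8/3)·c.
Substitute into the budget 8·c + 0.75·t = 30: 10·c = 30, so c* = 3 and t* = (8/3)·3 = 8.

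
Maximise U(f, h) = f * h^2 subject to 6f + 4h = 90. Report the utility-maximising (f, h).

MU_f = h^2 and MU_h = 2·f·h.
MRS = MU_f/MU_h = (1/2)·h/f.
Tangency: set MRS = p_f/p_h = 6/4 = 1.5.
So (1/2)·h/f = 1.5, i.e. h = 3·f.
Substitute into the budget 6·f + 4·h = 90: 18·f = 90, so f* = 5.
Then h* = 3·5 = 15.

f* = 5, h* = 15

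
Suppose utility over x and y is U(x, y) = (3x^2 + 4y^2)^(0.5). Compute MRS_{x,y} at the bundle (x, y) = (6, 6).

MRS = 0.75

For CES with ρ = 2, MRS = (3/4)·(y/x)^(-1).
At (6, 6): MRS = 0.75.
So at (6, 6) the consumer would give up 0.75 units of y for one more unit of x.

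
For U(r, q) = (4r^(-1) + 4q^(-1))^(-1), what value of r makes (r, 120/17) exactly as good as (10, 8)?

r = 12

U depends on (r, q) only through S = 4r^(-1) + 4q^(-1), so equal utility means equal S. At (10, 8): S = 0.9.
With q = 120/17: 4·(120/17)^(-1) = 17/30, so 4r^(-1) = 0.9 − 17/30 = 1/3, i.e. r^(-1) = 1/12.
Hence r = 1/(1/12) = 12.
Check: U(12, 120/17) = 1.1111.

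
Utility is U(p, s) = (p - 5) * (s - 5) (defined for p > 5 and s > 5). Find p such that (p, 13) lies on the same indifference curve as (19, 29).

p = 47

U(19, 29) = 336.
Set U(p, 13) = 336 and solve.
With s = 13: (13 − 5) = 8, so (p − 5) = 336/8 = 42.
So p = 5 + 42 = 47.
Check: U(47, 13) = 336.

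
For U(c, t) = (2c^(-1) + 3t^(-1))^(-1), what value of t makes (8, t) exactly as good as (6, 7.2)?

U depends on (c, t) only through S = 2c^(-1) + 3t^(-1), so equal utility means equal S. At (6, 7.2): S = 0.75.
With c = 8: 2·8^(-1) = 0.25, so 3t^(-1) = 0.75 − 0.25 = 0.5, i.e. t^(-1) = 1/6.
Hence t = 1/(1/6) = 6.
Check: U(8, 6) = 1.3333.

t = 6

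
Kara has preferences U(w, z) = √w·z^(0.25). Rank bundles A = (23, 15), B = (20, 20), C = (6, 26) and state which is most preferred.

Evaluate utility at each bundle:
U(A) = 9.438.
U(B) = 9.457.
U(C) = 5.531.
Highest utility is B, so B ≻ A ≻ C.

Bundle B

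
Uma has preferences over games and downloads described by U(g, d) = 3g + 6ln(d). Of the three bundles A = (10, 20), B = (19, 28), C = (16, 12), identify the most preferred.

Evaluate utility at each bundle:
U(A) = 47.974.
U(B) = 76.993.
U(C) = 62.909.
Highest utility is B, so B ≻ C ≻ A.

Bundle B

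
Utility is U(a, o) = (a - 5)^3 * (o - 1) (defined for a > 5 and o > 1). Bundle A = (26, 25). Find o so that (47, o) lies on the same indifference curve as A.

o = 4

U(26, 25) = 222264.
Set U(47, o) = 222264 and solve.
With a = 47: (47 − 5)^3 = 74088, so (o − 1) = 222264/74088 = 3.
So o = 1 + 3 = 4.
Check: U(47, 4) = 222264.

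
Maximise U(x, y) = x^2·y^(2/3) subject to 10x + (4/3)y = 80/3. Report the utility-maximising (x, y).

x* = 2, y* = 5

MU_x = 2·x·y^(2/3) and MU_y = 2/3·x^2·y^(-1/3).
MRS = MU_x/MU_y = (3)·y/x.
Tangency: set MRS = p_x/p_y = 10/(4/3) = 7.5.
So (3)·y/x = 7.5, i.e. y = 2.5·x.
Substitute into the budget 10·x + (4/3)·y = 80/3: (40/3)·x = 80/3, so x* = 2.
Then y* = 2.5·2 = 5.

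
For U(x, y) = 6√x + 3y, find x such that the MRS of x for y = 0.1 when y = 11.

MU_x = 6/(2√x), MU_y = 3.
MRS = 6/(2√x) ÷ 3.
MRS depends only on x: 1/√x = 0.1 ⇒ √x = 1/0.1 = 10 ⇒ x = 100.

x = 100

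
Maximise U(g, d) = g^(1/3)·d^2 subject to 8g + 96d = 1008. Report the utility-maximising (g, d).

MU_g = 1/3·g^(-2/3)·d^2 and MU_d = 2·g^(1/3)·d.
MRS = MU_g/MU_d = (1/6)·d/g.
Tangency: set MRS = p_g/p_d = 8/96 = 1/12.
So (1/6)·d/g = 1/12, i.e. d = 0.5·g.
Substitute into the budget 8·g + 96·d = 1008: 56·g = 1008, so g* = 18.
Then d* = 0.5·18 = 9.

g* = 18, d* = 9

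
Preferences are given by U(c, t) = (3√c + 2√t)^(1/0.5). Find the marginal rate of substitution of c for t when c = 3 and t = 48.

MRS = 6

For CES with ρ = 0.5, MRS = (3/2)·√(t/c).
At (3, 48): MRS = 6.
That is, one extra unit of c is worth 6 units of t at the margin.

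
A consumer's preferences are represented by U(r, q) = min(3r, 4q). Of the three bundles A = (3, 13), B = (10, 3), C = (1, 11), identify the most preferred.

Evaluate utility at each bundle:
U(A) = 9.
U(B) = 12.
U(C) = 3.
Highest utility is B, so B ≻ A ≻ C.

Bundle B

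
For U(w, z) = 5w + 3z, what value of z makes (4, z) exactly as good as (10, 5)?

U(10, 5) = 65.
Set U(4, z) = 65 and solve.
5·4 + 3z = 65 ⇒ 3z = 45 ⇒ z = 15.
Check: U(4, 15) = 65.

z = 15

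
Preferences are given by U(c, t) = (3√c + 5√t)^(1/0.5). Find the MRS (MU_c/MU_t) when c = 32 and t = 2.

For CES with ρ = 0.5, MRS = (3/5)·√(t/c).
At (32, 2): MRS = 0.15.
The indifference curve has slope −0.15 at this bundle.

MRS = 0.15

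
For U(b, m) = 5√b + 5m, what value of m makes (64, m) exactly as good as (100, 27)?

U(100, 27) = 185.
Set U(64, m) = 185 and solve.
With b = 64: √64 = 8, so 5m = 185 − 5·8 = 145 and m = 29.
Check: U(64, 29) = 185.

m = 29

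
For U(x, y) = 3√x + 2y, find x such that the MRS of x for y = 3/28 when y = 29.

x = 49

MU_x = 3/(2√x), MU_y = 2.
MRS = 3/(2√x) ÷ 2.
MRS depends only on x: 0.75/√x = 3/28 ⇒ √x = 0.75/(3/28) = 7 ⇒ x = 49.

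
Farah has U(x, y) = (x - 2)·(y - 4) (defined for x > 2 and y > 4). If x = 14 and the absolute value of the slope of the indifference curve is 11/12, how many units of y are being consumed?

MU_x = (y−4), MU_y = (x−2).
MRS = (y−4)/(x−2).
Substitute x = 14: MRS = (y − 4)/12. Setting this equal to 11/12 gives y − 4 = (11/12)·12 = 11, so y = 15.

y = 15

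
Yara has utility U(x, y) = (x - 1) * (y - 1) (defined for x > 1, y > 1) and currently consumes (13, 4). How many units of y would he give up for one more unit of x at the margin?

MU_x = (y−1), MU_y = (x−1).
MRS = (y−1)/(x−1).
At (13, 4): MRS = 0.25.
That is, one extra unit of x is worth 0.25 units of y at the margin.

MRS = 0.25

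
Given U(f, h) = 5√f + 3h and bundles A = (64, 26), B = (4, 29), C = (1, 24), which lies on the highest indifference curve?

Bundle A

Evaluate utility at each bundle:
U(A) = 118.000.
U(B) = 97.000.
U(C) = 77.000.
Highest utility is A, so A ≻ B ≻ C.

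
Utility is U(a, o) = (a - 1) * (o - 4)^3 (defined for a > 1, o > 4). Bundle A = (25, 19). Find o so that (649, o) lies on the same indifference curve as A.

o = 9

U(25, 19) = 81000.
Set U(649, o) = 81000 and solve.
With a = 649: (649 − 1) = 648, so (o − 4)^3 = 81000/648 = 125.
Taking the cube root (with o > 4): o − 4 = 5, so o = 9.
Check: U(649, 9) = 81000.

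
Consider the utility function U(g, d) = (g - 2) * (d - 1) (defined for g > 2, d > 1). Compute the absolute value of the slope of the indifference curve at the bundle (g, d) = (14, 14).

MU_g = (d−1), MU_d = (g−2).
MRS = (d−1)/(g−2).
At (14, 14): MRS = 13/12.
So at (14, 14) the consumer would give up 13/12 units of d for one more unit of g.

MRS = 13/12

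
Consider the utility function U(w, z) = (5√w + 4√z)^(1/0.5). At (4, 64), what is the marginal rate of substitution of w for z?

For CES with ρ = 0.5, MRS = (5/4)·√(z/w).
At (4, 64): MRS = 5.
The indifference curve has slope −5 at this bundle.

MRS = 5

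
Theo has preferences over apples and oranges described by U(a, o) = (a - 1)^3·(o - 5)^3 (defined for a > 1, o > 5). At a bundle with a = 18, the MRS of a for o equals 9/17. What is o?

o = 14

MU_a = 3·(a−1)^2·(o−5)^3, MU_o = 3·(a−1)^3·(o−5)^2.
MRS = (o−5)/(a−1).
Substitute a = 18: MRS = (o − 5)/17. Setting this equal to 9/17 gives o − 5 = (9/17)·17 = 9, so o = 14.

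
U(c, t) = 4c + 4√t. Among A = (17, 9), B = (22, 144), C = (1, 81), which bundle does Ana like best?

Bundle B

Evaluate utility at each bundle:
U(A) = 80.000.
U(B) = 136.000.
U(C) = 40.000.
Highest utility is B, so B ≻ A ≻ C.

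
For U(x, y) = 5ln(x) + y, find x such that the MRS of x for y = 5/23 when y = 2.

x = 23

MU_x = 5/x, MU_y = 1.
MRS = 5/x ÷ 1.
MRS depends only on x: 5/x = 5/23 ⇒ x = 5/(5/23) = 23.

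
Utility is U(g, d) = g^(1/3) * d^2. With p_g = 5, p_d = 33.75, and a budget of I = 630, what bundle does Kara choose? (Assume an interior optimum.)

g* = 18, d* = 16

MU_g = 1/3·g^(-2/3)·d^2 and MU_d = 2·g^(1/3)·d.
MRS = MU_g/MU_d = (1/6)·d/g.
Tangency: set MRS = p_g/p_d = 5/33.75 = 4/27.
So (1/6)·d/g = 4/27, i.e. d = (8/9)·g.
Substitute into the budget 5·g + 33.75·d = 630: 35·g = 630, so g* = 18.
Then d* = (8/9)·18 = 16.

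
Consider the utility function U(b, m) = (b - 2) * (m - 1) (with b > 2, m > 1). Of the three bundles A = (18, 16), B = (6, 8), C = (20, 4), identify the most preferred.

Evaluate utility at each bundle:
U(A) = 240.
U(B) = 28.
U(C) = 54.
Highest utility is A, so A ≻ C ≻ B.

Bundle A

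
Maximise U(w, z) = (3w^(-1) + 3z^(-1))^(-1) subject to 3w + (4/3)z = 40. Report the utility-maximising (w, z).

w* = 8, z* = 12

For CES with ρ = -1, MRS = (z/w)^2.
Tangency: set MRS = p_w/p_z = 3/(4/3) = 2.25.
So (z/w)^2 = 2.25; taking the square root, z/w = 1.5, i.e. z = 1.5·w.
Substitute into the budget 3·w + (4/3)·z = 40: 5·w = 40, so w* = 8 and z* = 1.5·8 = 12.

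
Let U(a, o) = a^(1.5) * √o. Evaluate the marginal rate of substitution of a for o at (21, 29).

MU_a = 1.5·√a·√o and MU_o = 0.5·a^(1.5)·o^(-0.5).
MRS = MU_a/MU_o = (3)·o/a.
At (21, 29): MRS = 29/7.
The indifference curve has slope −29/7 at this bundle.

MRS = 29/7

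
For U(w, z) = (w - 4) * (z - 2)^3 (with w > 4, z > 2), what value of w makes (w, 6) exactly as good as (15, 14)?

w = 301

U(15, 14) = 19008.
Set U(w, 6) = 19008 and solve.
With z = 6: (6 − 2)^3 = 64, so (w − 4) = 19008/64 = 297.
So w = 4 + 297 = 301.
Check: U(301, 6) = 19008.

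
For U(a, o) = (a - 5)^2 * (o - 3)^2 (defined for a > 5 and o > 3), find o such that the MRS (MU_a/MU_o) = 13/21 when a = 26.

o = 16

MU_a = 2·(a−5)·(o−3)^2, MU_o = 2·(a−5)^2·(o−3).
MRS = (o−3)/(a−5).
Substitute a = 26: MRS = (o − 3)/21. Setting this equal to 13/21 gives o − 3 = (13/21)·21 = 13, so o = 16.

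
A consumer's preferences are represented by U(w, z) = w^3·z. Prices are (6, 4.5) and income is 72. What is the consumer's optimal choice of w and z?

MU_w = 3·w^2·z and MU_z = w^3.
MRS = MU_w/MU_z = (3/1)·z/w.
Tangency: set MRS = p_w/p_z = 6/4.5 = 4/3.
So (3/1)·z/w = 4/3, i.e. z = (4/9)·w.
Substitute into the budget 6·w + 4.5·z = 72: 8·w = 72, so w* = 9.
Then z* = (4/9)·9 = 4.

w* = 9, z* = 4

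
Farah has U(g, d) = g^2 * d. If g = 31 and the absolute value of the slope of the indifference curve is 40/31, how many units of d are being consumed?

MU_g = 2·g·d and MU_d = g^2.
MRS = MU_g/MU_d = (2/1)·d/g.
Substitute g = 31: MRS = d/15.5. Setting d/15.5 = 40/31 gives d = (40/31)·15.5 = 20.

d = 20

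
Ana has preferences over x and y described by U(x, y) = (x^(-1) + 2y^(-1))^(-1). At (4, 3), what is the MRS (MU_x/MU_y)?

MRS = 9/32

For CES with ρ = -1, MRS = (1/2)·(y/x)^2.
At (4, 3): MRS = 9/32.
That is, one extra unit of x is worth 9/32 units of y at the margin.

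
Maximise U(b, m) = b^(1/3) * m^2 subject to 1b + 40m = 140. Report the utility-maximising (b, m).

b* = 20, m* = 3

MU_b = 1/3·b^(-2/3)·m^2 and MU_m = 2·b^(1/3)·m.
MRS = MU_b/MU_m = (1/6)·m/b.
Tangency: set MRS = p_b/p_m = 1/40.
So (1/6)·m/b = 1/40, i.e. m = 0.15·b.
Substitute into the budget 1·b + 40·m = 140: 7·b = 140, so b* = 20.
Then m* = 0.15·20 = 3.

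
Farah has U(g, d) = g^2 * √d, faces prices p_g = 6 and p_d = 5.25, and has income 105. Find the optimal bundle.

MU_g = 2·g·√d and MU_d = 0.5·g^2·d^(-0.5).
MRS = MU_g/MU_d = (4)·d/g.
Tangency: set MRS = p_g/p_d = 6/5.25 = 8/7.
So (4)·d/g = 8/7, i.e. d = (2/7)·g.
Substitute into the budget 6·g + 5.25·d = 105: 7.5·g = 105, so g* = 14.
Then d* = (2/7)·14 = 4.

g* = 14, d* = 4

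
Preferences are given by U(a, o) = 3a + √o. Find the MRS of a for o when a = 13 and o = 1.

MRS = 6

MU_a = 3, MU_o = 1/(2√o).
MRS = 3 ÷ (1/(2√o)).
At (13, 1): MRS = 6.
That is, one extra unit of a is worth 6 units of o at the margin.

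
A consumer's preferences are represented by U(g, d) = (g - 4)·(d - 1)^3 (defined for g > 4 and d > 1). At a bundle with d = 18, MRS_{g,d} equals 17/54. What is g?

g = 22

MU_g = (d−1)^3, MU_d = 3·(g−4)·(d−1)^2.
MRS = (1/3)·(d−1)/(g−4).
Substitute d = 18: MRS = (17/3)/(g − 4). Setting this equal to 17/54 gives g − 4 = (17/3)/(17/54) = 18, so g = 22.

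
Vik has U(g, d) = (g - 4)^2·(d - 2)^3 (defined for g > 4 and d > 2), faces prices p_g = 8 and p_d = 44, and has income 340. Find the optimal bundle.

g* = 15, d* = 5

MU_g = 2·(g−4)·(d−2)^3, MU_d = 3·(g−4)^2·(d−2)^2.
MRS = (2/3)·(d−2)/(g−4).
Tangency: set MRS = p_g/p_d = 8/44 = 2/11.
So (2/3)·(d − 2)/(g − 4) = 2/11, i.e. (d − 2) = (3/11)·(g − 4).
Rewrite the budget in excess-of-subsistence terms: 8·(g − 4) + 44·(d − 2) = 340 − 8·4 − 44·2 = 220.
Substituting, 20·(g − 4) = 220, so g − 4 = 11 and g* = 15.
Then d − 2 = (3/11)·11 = 3, so d* = 5.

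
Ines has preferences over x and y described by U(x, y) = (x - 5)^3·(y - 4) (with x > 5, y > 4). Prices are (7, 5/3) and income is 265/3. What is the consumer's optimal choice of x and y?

MU_x = 3·(x−5)^2·(y−4), MU_y = (x−5)^3.
MRS = (3/1)·(y−4)/(x−5).
Tangency: set MRS = p_x/p_y = 7/(5/3) = 4.2.
So (3/1)·(y − 4)/(x − 5) = 4.2, i.e. (y − 4) = 1.4·(x − 5).
Rewrite the budget in excess-of-subsistence terms: 7·(x − 5) + (5/3)·(y − 4) = 265/3 − 7·5 − (5/3)·4 = 140/3.
Substituting, (28/3)·(x − 5) = 140/3, so x − 5 = 5 and x* = 10.
Then y − 4 = 1.4·5 = 7, so y* = 11.

x* = 10, y* = 11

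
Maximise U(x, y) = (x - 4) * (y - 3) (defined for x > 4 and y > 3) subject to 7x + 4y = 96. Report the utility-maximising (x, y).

x* = 8, y* = 10

MU_x = (y−3), MU_y = (x−4).
MRS = (y−3)/(x−4).
Tangency: set MRS = p_x/p_y = 7/4 = 1.75.
So (y − 3)/(x − 4) = 1.75, i.e. (y − 3) = 1.75·(x − 4).
Rewrite the budget in excess-of-subsistence terms: 7·(x − 4) + 4·(y − 3) = 96 − 7·4 − 4·3 = 56.
Substituting, 14·(x − 4) = 56, so x − 4 = 4 and x* = 8.
Then y − 3 = 1.75·4 = 7, so y* = 10.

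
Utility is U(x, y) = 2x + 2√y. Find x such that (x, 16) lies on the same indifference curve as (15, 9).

x = 14

U(15, 9) = 36.
Set U(x, 16) = 36 and solve.
With y = 16: √16 = 4, so 2x = 36 − 2·4 = 28 and x = 14.
Check: U(14, 16) = 36.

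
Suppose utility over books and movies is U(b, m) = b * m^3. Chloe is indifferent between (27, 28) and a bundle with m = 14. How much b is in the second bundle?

U(27, 28) = 592704.
Set U(b, 14) = 592704 and solve.
With m = 14: 14^3 = 2744, so b = 592704/2744 = 216.
Check: U(216, 14) = 592704.

b = 216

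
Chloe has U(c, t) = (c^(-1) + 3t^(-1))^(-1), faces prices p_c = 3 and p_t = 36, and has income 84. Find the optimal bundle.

c* = 4, t* = 2

For CES with ρ = -1, MRS = (1/3)·(t/c)^2.
Tangency: set MRS = p_c/p_t = 3/36 = 1/12.
So (t/c)^2 = 0.25; taking the square root, t/c = 0.5, i.e. t = 0.5·c.
Substitute into the budget 3·c + 36·t = 84: 21·c = 84, so c* = 4 and t* = 0.5·4 = 2.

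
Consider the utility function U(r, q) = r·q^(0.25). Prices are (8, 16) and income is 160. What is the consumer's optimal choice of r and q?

MU_r = q^(0.25) and MU_q = 0.25·r·q^(-0.75).
MRS = MU_r/MU_q = (4)·q/r.
Tangency: set MRS = p_r/p_q = 8/16 = 0.5.
So (4)·q/r = 0.5, i.e. q = 0.125·r.
Substitute into the budget 8·r + 16·q = 160: 10·r = 160, so r* = 16.
Then q* = 0.125·16 = 2.

r* = 16, q* = 2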